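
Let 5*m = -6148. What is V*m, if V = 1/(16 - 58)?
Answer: 3074/105 ≈ 29.276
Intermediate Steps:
V = -1/42 (V = 1/(-42) = -1/42 ≈ -0.023810)
m = -6148/5 (m = (⅕)*(-6148) = -6148/5 ≈ -1229.6)
V*m = -1/42*(-6148/5) = 3074/105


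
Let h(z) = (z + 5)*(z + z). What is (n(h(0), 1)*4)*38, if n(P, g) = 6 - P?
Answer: 912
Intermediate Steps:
h(z) = 2*z*(5 + z) (h(z) = (5 + z)*(2*z) = 2*z*(5 + z))
(n(h(0), 1)*4)*38 = ((6 - 2*0*(5 + 0))*4)*38 = ((6 - 2*0*5)*4)*38 = ((6 - 1*0)*4)*38 = ((6 + 0)*4)*38 = (6*4)*38 = 24*38 = 912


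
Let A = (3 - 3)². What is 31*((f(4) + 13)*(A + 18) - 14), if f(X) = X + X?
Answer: 11284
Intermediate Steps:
f(X) = 2*X
A = 0 (A = 0² = 0)
31*((f(4) + 13)*(A + 18) - 14) = 31*((2*4 + 13)*(0 + 18) - 14) = 31*((8 + 13)*18 - 14) = 31*(21*18 - 14) = 31*(378 - 14) = 31*364 = 11284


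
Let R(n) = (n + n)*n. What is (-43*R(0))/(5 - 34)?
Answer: 0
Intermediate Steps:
R(n) = 2*n² (R(n) = (2*n)*n = 2*n²)
(-43*R(0))/(5 - 34) = (-86*0²)/(5 - 34) = -86*0/(-29) = -43*0*(-1/29) = 0*(-1/29) = 0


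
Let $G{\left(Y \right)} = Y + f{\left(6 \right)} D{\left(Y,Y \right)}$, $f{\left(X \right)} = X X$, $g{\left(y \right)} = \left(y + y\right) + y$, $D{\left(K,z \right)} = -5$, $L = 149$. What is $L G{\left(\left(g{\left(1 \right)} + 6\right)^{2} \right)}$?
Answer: $-14751$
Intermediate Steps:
$g{\left(y \right)} = 3 y$ ($g{\left(y \right)} = 2 y + y = 3 y$)
$f{\left(X \right)} = X^{2}$
$G{\left(Y \right)} = -180 + Y$ ($G{\left(Y \right)} = Y + 6^{2} \left(-5\right) = Y + 36 \left(-5\right) = Y - 180 = -180 + Y$)
$L G{\left(\left(g{\left(1 \right)} + 6\right)^{2} \right)} = 149 \left(-180 + \left(3 \cdot 1 + 6\right)^{2}\right) = 149 \left(-180 + \left(3 + 6\right)^{2}\right) = 149 \left(-180 + 9^{2}\right) = 149 \left(-180 + 81\right) = 149 \left(-99\right) = -14751$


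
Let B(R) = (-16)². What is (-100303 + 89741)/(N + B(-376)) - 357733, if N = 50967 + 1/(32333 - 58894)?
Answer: -243354113224024/680267051 ≈ -3.5773e+5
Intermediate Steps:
N = 1353734486/26561 (N = 50967 + 1/(-26561) = 50967 - 1/26561 = 1353734486/26561 ≈ 50967.)
B(R) = 256
(-100303 + 89741)/(N + B(-376)) - 357733 = (-100303 + 89741)/(1353734486/26561 + 256) - 357733 = -10562/1360534102/26561 - 357733 = -10562*26561/1360534102 - 357733 = -140268641/680267051 - 357733 = -243354113224024/680267051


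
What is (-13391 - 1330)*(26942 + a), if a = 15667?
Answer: -627247089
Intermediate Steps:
(-13391 - 1330)*(26942 + a) = (-13391 - 1330)*(26942 + 15667) = -14721*42609 = -627247089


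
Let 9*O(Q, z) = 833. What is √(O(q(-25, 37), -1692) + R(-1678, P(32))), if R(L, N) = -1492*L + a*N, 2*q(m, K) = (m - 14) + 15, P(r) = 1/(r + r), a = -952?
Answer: √360526130/12 ≈ 1582.3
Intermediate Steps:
P(r) = 1/(2*r)
q(m, K) = ½ + m/2 (q(m, K) = ((m - 14) + 15)/2 = ((-14 + m) + 15)/2 = (1 + m)/2 = ½ + m/2)
O(Q, z) = 833/9 (O(Q, z) = (⅑)*833 = 833/9)
R(L, N) = -1492*L - 952*N
√(O(q(-25, 37), -1692) + R(-1678, P(32))) = √(833/9 + (-1492*(-1678) - 476/32)) = √(833/9 + (2503576 - 476/32)) = √(833/9 + (2503576 - 952*1/64)) = √(833/9 + (2503576 - 119/8)) = √(833/9 + 20028489/8) = √(180263065/72) = √360526130/12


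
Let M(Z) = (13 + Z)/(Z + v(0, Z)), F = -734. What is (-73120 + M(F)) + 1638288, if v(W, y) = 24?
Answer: 1111270001/710 ≈ 1.5652e+6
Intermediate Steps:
M(Z) = (13 + Z)/(24 + Z) (M(Z) = (13 + Z)/(Z + 24) = (13 + Z)/(24 + Z))
(-73120 + M(F)) + 1638288 = (-73120 + (13 - 734)/(24 - 734)) + 1638288 = (-73120 - 721/(-710)) + 1638288 = (-73120 - 1/710*(-721)) + 1638288 = (-73120 + 721/710) + 1638288 = -51914479/710 + 1638288 = 1111270001/710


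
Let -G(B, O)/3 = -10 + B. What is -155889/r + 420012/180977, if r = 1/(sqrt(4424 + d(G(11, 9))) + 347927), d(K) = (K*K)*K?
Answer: -9815829096404619/180977 - 155889*sqrt(4397) ≈ -5.4248e+10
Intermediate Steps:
G(B, O) = 30 - 3*B (G(B, O) = -3*(-10 + B) = 30 - 3*B)
d(K) = K**3 (d(K) = K**2*K = K**3)
r = 1/(347927 + sqrt(4397)) (r = 1/(sqrt(4424 + (30 - 3*11)**3) + 347927) = 1/(sqrt(4424 + (30 - 33)**3) + 347927) = 1/(sqrt(4424 + (-3)**3) + 347927) = 1/(sqrt(4424 - 27) + 347927) = 1/(sqrt(4397) + 347927) = 1/(347927 + sqrt(4397)) ≈ 2.8736e-6)
-155889/r + 420012/180977 = -155889/(347927/121053192932 - sqrt(4397)/121053192932) + 420012/180977 = 420012/180977 - 155889/(347927/121053192932 - sqrt(4397)/121053192932)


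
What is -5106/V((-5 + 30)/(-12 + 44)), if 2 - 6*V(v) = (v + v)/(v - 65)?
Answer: -3147849/208 ≈ -15134.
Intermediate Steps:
V(v) = 1/3 - v/(3*(-65 + v)) (V(v) = 1/3 - (v + v)/(6*(v - 65)) = 1/3 - 2*v/(6*(-65 + v)) = 1/3 - v/(3*(-65 + v)))
-5106/V((-5 + 30)/(-12 + 44)) = -(15318 - 15318*(-5 + 30)/(65*(-12 + 44))) = -5106/((-65/(-195 + 3*(25/32)))) = -5106/((-65/(-195 + 75/32))) = -5106/((-65/(-6165/32))) = -5106/((-65*(-32/6165))) = -5106/416/1233 = -5106*1233/416 = -3147849/208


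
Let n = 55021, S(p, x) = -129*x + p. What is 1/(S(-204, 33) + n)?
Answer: 1/50560 ≈ 1.9778e-5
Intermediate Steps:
S(p, x) = p - 129*x
1/(S(-204, 33) + n) = 1/((-204 - 129*33) + 55021) = 1/((-204 - 4257) + 55021) = 1/(-4461 + 55021) = 1/50560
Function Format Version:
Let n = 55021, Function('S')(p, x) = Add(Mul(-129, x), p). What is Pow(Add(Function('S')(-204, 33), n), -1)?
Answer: Rational(1, 50560) ≈ 1.9778e-5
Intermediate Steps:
Function('S')(p, x) = Add(p, Mul(-129, x))
Pow(Add(Function('S')(-204, 33), n), -1) = Pow(Add(Add(-204, Mul(-129, 33)), 55021), -1) = Pow(Add(Add(-204, -4257), 55021), -1) = Pow(Add(-4461, 55021), -1) = Pow(50560, -1) = Rational(1, 50560)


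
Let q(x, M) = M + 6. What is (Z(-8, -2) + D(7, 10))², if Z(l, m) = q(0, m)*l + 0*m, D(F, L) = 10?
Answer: 484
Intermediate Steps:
q(x, M) = 6 + M
Z(l, m) = l*(6 + m) (Z(l, m) = (6 + m)*l + 0*m = l*(6 + m) + 0 = l*(6 + m))
(Z(-8, -2) + D(7, 10))² = (-8*(6 - 2) + 10)² = (-8*4 + 10)² = (-32 + 10)² = (-22)² = 484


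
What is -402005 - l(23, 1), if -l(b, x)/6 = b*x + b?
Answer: -401729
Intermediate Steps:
l(b, x) = -6*b - 6*b*x (l(b, x) = -6*(b*x + b) = -6*(b + b*x) = -6*b - 6*b*x)
-402005 - l(23, 1) = -402005 - (-6)*23*(1 + 1) = -402005 - (-6)*23*2 = -402005 - 1*(-276) = -402005 + 276 = -401729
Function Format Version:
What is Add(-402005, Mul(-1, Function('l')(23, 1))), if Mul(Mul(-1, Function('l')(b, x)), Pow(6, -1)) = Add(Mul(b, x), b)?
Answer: -401729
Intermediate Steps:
Function('l')(b, x) = Add(Mul(-6, b), Mul(-6, b, x)) (Function('l')(b, x) = Mul(-6, Add(Mul(b, x), b)) = Mul(-6, Add(b, Mul(b, x))) = Add(Mul(-6, b), Mul(-6, b, x)))
Add(-402005, Mul(-1, Function('l')(23, 1))) = Add(-402005, Mul(-1, Mul(-6, 23, Add(1, 1)))) = Add(-402005, Mul(-1, Mul(-6, 23, 2))) = Add(-402005, Mul(-1, -276)) = Add(-402005, 276) = -401729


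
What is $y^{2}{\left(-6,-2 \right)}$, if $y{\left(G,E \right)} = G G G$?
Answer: $46656$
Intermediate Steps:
$y{\left(G,E \right)} = G^{3}$ ($y{\left(G,E \right)} = G^{2} G = G^{3}$)
$y^{2}{\left(-6,-2 \right)} = \left(\left(-6\right)^{3}\right)^{2} = \left(-216\right)^{2} = 46656$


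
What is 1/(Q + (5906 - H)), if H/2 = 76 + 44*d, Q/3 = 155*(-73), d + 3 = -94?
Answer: -1/19655 ≈ -5.0878e-5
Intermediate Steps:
d = -97 (d = -3 - 94 = -97)
Q = -33945 (Q = 3*(155*(-73)) = 3*(-11315) = -33945)
H = -8384 (H = 2*(76 + 44*(-97)) = 2*(76 - 4268) = 2*(-4192) = -8384)
1/(Q + (5906 - H)) = 1/(-33945 + (5906 - 1*(-8384))) = 1/(-33945 + (5906 + 8384)) = 1/(-33945 + 14290) = 1/(-19655) = -1/19655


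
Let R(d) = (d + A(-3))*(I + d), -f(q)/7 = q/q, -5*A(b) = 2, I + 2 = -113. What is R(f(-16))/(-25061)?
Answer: -4514/125305 ≈ -0.036024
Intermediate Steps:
I = -115 (I = -2 - 113 = -115)
A(b) = -⅖ (A(b) = -⅕*2 = -⅖)
f(q) = -7 (f(q) = -7*q/q = -7*1 = -7)
R(d) = (-115 + d)*(-⅖ + d) (R(d) = (d - ⅖)*(-115 + d) = (-⅖ + d)*(-115 + d) = (-115 + d)*(-⅖ + d))
R(f(-16))/(-25061) = (46 + (-7)² - 577/5*(-7))/(-25061) = (46 + 49 + 4039/5)*(-1/25061) = (4514/5)*(-1/25061) = -4514/125305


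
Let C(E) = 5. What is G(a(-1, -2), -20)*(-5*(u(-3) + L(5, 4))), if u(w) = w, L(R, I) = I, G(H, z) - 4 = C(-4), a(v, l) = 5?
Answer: -45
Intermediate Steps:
G(H, z) = 9 (G(H, z) = 4 + 5 = 9)
G(a(-1, -2), -20)*(-5*(u(-3) + L(5, 4))) = 9*(-5*(-3 + 4)) = 9*(-5*1) = 9*(-5) = -45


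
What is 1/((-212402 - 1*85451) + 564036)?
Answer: 1/266183 ≈ 3.7568e-6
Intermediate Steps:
1/((-212402 - 1*85451) + 564036) = 1/((-212402 - 85451) + 564036) = 1/(-297853 + 564036) = 1/266183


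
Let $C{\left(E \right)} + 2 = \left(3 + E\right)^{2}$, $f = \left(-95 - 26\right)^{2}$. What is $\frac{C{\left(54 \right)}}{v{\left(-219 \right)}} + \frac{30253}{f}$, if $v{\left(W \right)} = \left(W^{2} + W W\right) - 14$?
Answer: $\frac{2949044051}{1404189028} \approx 2.1002$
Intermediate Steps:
$v{\left(W \right)} = -14 + 2 W^{2}$ ($v{\left(W \right)} = \left(W^{2} + W^{2}\right) - 14 = 2 W^{2} - 14 = -14 + 2 W^{2}$)
$f = 14641$ ($f = \left(-121\right)^{2} = 14641$)
$C{\left(E \right)} = -2 + \left(3 + E\right)^{2}$
$\frac{C{\left(54 \right)}}{v{\left(-219 \right)}} + \frac{30253}{f} = \frac{-2 + \left(3 + 54\right)^{2}}{-14 + 2 \left(-219\right)^{2}} + \frac{30253}{14641} = \frac{-2 + 57^{2}}{-14 + 2 \cdot 47961} + 30253 \cdot \frac{1}{14641} = \frac{-2 + 3249}{-14 + 95922} + \frac{30253}{14641} = \frac{3247}{95908} + \frac{30253}{14641} = \frac{2949044051}{1404189028}$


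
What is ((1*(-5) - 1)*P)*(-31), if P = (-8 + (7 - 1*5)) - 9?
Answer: -2790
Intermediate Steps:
P = -15 (P = (-8 + (7 - 5)) - 9 = (-8 + 2) - 9 = -6 - 9 = -15)
((1*(-5) - 1)*P)*(-31) = ((1*(-5) - 1)*(-15))*(-31) = ((-5 - 1)*(-15))*(-31) = -6*(-15)*(-31) = 90*(-31) = -2790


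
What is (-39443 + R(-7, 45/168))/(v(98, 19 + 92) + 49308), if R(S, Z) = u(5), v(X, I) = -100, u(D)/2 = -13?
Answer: -39469/49208 ≈ -0.80208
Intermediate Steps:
u(D) = -26 (u(D) = 2*(-13) = -26)
R(S, Z) = -26
(-39443 + R(-7, 45/168))/(v(98, 19 + 92) + 49308) = (-39443 - 26)/(-100 + 49308) = -39469/49208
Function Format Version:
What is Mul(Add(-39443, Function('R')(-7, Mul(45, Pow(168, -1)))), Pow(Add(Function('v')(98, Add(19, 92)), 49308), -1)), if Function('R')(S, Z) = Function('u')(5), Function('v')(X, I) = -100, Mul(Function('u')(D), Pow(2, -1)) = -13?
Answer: Rational(-39469, 49208) ≈ -0.80208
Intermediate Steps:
Function('u')(D) = -26 (Function('u')(D) = Mul(2, -13) = -26)
Function('R')(S, Z) = -26
Mul(Add(-39443, Function('R')(-7, Mul(45, Pow(168, -1)))), Pow(Add(Function('v')(98, Add(19, 92)), 49308), -1)) = Mul(Add(-39443, -26), Pow(Add(-100, 49308), -1)) = Mul(-39469, Pow(49208, -1)) = Mul(-39469, Rational(1, 49208)) = Rational(-39469, 49208)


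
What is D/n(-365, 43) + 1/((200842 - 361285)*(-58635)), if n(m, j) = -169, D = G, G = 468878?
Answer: -4411005093857621/1589880226545 ≈ -2774.4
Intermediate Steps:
D = 468878
D/n(-365, 43) + 1/((200842 - 361285)*(-58635)) = 468878/(-169) + 1/((200842 - 361285)*(-58635)) = 468878*(-1/169) - 1/58635/(-160443) = -468878/169 - 1/160443*(-1/58635) = -468878/169 + 1/9407575305 = -4411005093857621/1589880226545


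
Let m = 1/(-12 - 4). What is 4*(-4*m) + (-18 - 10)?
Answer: -27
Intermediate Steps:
m = -1/16 (m = 1/(-16) = -1/16 ≈ -0.062500)
4*(-4*m) + (-18 - 10) = 4*(-4*(-1/16)) + (-18 - 10) = 4*(1/4) - 28 = 1 - 28 = -27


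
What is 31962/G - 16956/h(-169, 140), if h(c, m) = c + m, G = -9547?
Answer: 160952034/276863 ≈ 581.34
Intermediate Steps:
31962/G - 16956/h(-169, 140) = 31962/(-9547) - 16956/(-169 + 140) = 31962*(-1/9547) - 16956/(-29) = -31962/9547 - 16956*(-1/29) = -31962/9547 + 16956/29 = 160952034/276863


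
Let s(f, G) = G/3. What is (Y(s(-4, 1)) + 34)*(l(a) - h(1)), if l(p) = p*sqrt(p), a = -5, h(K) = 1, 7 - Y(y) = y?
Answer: -122/3 - 610*I*sqrt(5)/3 ≈ -40.667 - 454.67*I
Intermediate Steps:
s(f, G) = G/3 (s(f, G) = G*(1/3) = G/3)
Y(y) = 7 - y
l(p) = p**(3/2)
(Y(s(-4, 1)) + 34)*(l(a) - h(1)) = ((7 - 1/3) + 34)*((-5)**(3/2) - 1*1) = ((7 - 1*1/3) + 34)*(-5*I*sqrt(5) - 1) = ((7 - 1/3) + 34)*(-1 - 5*I*sqrt(5)) = (20/3 + 34)*(-1 - 5*I*sqrt(5)) = 122*(-1 - 5*I*sqrt(5))/3 = -122/3 - 610*I*sqrt(5)/3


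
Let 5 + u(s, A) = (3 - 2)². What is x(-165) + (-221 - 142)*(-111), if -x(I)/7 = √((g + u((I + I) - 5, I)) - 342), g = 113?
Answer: 40293 - 7*I*√233 ≈ 40293.0 - 106.85*I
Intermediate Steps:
u(s, A) = -4 (u(s, A) = -5 + (3 - 2)² = -5 + 1² = -5 + 1 = -4)
x(I) = -7*I*√233 (x(I) = -7*√((113 - 4) - 342) = -7*√(109 - 342) = -7*I*√233)
x(-165) + (-221 - 142)*(-111) = -7*I*√233 + (-221 - 142)*(-111) = -7*I*√233 - 363*(-111) = -7*I*√233 + 40293 = 40293 - 7*I*√233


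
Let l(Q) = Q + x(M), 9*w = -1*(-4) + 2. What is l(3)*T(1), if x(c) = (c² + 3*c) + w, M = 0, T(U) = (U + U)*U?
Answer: 22/3 ≈ 7.3333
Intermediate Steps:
w = ⅔ (w = (-1*(-4) + 2)/9 = (4 + 2)/9 = (⅑)*6 = ⅔ ≈ 0.66667)
T(U) = 2*U² (T(U) = (2*U)*U = 2*U²)
x(c) = ⅔ + c² + 3*c (x(c) = (c² + 3*c) + ⅔ = ⅔ + c² + 3*c)
l(Q) = ⅔ + Q (l(Q) = Q + (⅔ + 0² + 3*0) = Q + (⅔ + 0 + 0) = Q + ⅔ = ⅔ + Q)
l(3)*T(1) = (⅔ + 3)*(2*1²) = 11*(2*1)/3 = (11/3)*2 = 22/3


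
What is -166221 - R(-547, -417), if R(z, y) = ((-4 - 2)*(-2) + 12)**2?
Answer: -166797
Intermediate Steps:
R(z, y) = 576 (R(z, y) = (-6*(-2) + 12)**2 = (12 + 12)**2 = 24**2 = 576)
-166221 - R(-547, -417) = -166221 - 1*576 = -166221 - 576 = -166797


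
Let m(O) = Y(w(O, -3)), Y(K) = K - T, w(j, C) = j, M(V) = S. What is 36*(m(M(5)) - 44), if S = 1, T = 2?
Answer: -1620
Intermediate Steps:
M(V) = 1
Y(K) = -2 + K (Y(K) = K - 1*2 = K - 2 = -2 + K)
m(O) = -2 + O
36*(m(M(5)) - 44) = 36*((-2 + 1) - 44) = 36*(-1 - 44) = 36*(-45) = -1620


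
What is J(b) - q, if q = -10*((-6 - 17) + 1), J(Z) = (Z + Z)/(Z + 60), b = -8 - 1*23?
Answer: -6442/29 ≈ -222.14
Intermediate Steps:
b = -31 (b = -8 - 23 = -31)
J(Z) = 2*Z/(60 + Z) (J(Z) = (2*Z)/(60 + Z) = 2*Z/(60 + Z))
q = 220 (q = -10*(-23 + 1) = -10*(-22) = 220)
J(b) - q = 2*(-31)/(60 - 31) - 1*220 = 2*(-31)/29 - 220 = 2*(-31)*(1/29) - 220 = -62/29 - 220 = -6442/29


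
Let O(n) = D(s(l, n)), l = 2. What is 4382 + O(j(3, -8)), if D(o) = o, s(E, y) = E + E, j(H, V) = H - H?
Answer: 4386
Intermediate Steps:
j(H, V) = 0
s(E, y) = 2*E
O(n) = 4 (O(n) = 2*2 = 4)
4382 + O(j(3, -8)) = 4382 + 4 = 4386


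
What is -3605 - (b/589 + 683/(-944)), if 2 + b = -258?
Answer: -2003789953/556016 ≈ -3603.8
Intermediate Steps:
b = -260 (b = -2 - 258 = -260)
-3605 - (b/589 + 683/(-944)) = -3605 - (-260/589 + 683/(-944)) = -3605 - (-260*1/589 + 683*(-1/944)) = -3605 - (-260/589 - 683/944) = -3605 - 1*(-647727/556016) = -3605 + 647727/556016 = -2003789953/556016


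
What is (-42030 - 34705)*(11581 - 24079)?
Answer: 959034030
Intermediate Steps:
(-42030 - 34705)*(11581 - 24079) = -76735*(-12498) = 959034030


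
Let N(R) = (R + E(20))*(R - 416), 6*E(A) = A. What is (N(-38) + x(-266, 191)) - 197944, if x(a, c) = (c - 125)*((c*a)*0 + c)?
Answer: -508798/3 ≈ -1.6960e+5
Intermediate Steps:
E(A) = A/6
x(a, c) = c*(-125 + c) (x(a, c) = (-125 + c)*((a*c)*0 + c) = (-125 + c)*(0 + c) = (-125 + c)*c = c*(-125 + c))
N(R) = (-416 + R)*(10/3 + R) (N(R) = (R + (⅙)*20)*(R - 416) = (R + 10/3)*(-416 + R) = (10/3 + R)*(-416 + R) = (-416 + R)*(10/3 + R))
(N(-38) + x(-266, 191)) - 197944 = ((-4160/3 + (-38)² - 1238/3*(-38)) + 191*(-125 + 191)) - 197944 = ((-4160/3 + 1444 + 47044/3) + 191*66) - 197944 = (47216/3 + 12606) - 197944 = 85034/3 - 197944 = -508798/3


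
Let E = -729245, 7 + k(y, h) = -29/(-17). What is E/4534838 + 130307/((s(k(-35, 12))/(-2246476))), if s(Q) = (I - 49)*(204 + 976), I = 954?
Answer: -30170248341558139/110062579550 ≈ -2.7412e+5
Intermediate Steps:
k(y, h) = -90/17 (k(y, h) = -7 - 29/(-17) = -7 - 29*(-1/17) = -7 + 29/17 = -90/17)
s(Q) = 1067900 (s(Q) = (954 - 49)*(204 + 976) = 905*1180 = 1067900)
E/4534838 + 130307/((s(k(-35, 12))/(-2246476))) = -729245/4534838 + 130307/((1067900/(-2246476))) = -729245*1/4534838 + 130307/((1067900*(-1/2246476))) = -66295/412258 + 130307/(-266975/561619) = -66295/412258 + 130307*(-561619/266975) = -66295/412258 - 73182887033/266975 = -30170248341558139/110062579550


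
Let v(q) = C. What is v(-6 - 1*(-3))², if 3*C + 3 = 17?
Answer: 196/9 ≈ 21.778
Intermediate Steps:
C = 14/3 (C = -1 + (⅓)*17 = -1 + 17/3 = 14/3 ≈ 4.6667)
v(q) = 14/3
v(-6 - 1*(-3))² = (14/3)² = 196/9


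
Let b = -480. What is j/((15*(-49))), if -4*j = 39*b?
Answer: -312/49 ≈ -6.3673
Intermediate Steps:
j = 4680 (j = -39*(-480)/4 = -¼*(-18720) = 4680)
j/((15*(-49))) = 4680/((15*(-49))) = 4680/(-735) = 4680*(-1/735) = -312/49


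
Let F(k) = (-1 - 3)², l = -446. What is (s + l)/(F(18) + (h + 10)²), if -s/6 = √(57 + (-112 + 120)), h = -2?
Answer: -223/40 - 3*√65/40 ≈ -6.1797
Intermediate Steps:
F(k) = 16 (F(k) = (-4)² = 16)
s = -6*√65 (s = -6*√(57 + (-112 + 120)) = -6*√(57 + 8) = -6*√65 ≈ -48.374)
(s + l)/(F(18) + (h + 10)²) = (-6*√65 - 446)/(16 + (-2 + 10)²) = (-446 - 6*√65)/(16 + 8²) = (-446 - 6*√65)/(16 + 64) = (-446 - 6*√65)/80 = (-446 - 6*√65)*(1/80) = -223/40 - 3*√65/40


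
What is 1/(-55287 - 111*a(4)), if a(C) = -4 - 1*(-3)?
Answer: -1/55176 ≈ -1.8124e-5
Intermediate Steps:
a(C) = -1 (a(C) = -4 + 3 = -1)
1/(-55287 - 111*a(4)) = 1/(-55287 - 111*(-1)) = 1/(-55287 + 111) = 1/(-55176) = -1/55176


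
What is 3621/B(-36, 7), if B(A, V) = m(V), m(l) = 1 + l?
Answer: 3621/8 ≈ 452.63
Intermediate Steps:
B(A, V) = 1 + V
3621/B(-36, 7) = 3621/(1 + 7) = 3621/8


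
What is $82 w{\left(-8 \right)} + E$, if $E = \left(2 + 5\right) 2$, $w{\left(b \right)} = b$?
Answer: $-642$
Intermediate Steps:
$E = 14$ ($E = 7 \cdot 2 = 14$)
$82 w{\left(-8 \right)} + E = 82 \left(-8\right) + 14 = -656 + 14 = -642$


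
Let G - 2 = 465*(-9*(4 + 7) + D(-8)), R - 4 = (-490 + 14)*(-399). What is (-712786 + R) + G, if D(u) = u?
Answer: -572611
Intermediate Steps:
R = 189928 (R = 4 + (-490 + 14)*(-399) = 4 - 476*(-399) = 4 + 189924 = 189928)
G = -49753 (G = 2 + 465*(-9*(4 + 7) - 8) = 2 + 465*(-9*11 - 8) = 2 + 465*(-99 - 8) = 2 + 465*(-107) = 2 - 49755 = -49753)
(-712786 + R) + G = (-712786 + 189928) - 49753 = -522858 - 49753 = -572611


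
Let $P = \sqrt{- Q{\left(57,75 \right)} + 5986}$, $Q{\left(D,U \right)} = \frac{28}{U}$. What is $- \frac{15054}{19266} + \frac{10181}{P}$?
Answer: $- \frac{193}{247} + \frac{50905 \sqrt{1346766}}{448922} \approx 130.81$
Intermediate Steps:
$P = \frac{\sqrt{1346766}}{15}$ ($P = \sqrt{- \frac{28}{75} + 5986} = \sqrt{\frac{448922}{75}} = \frac{\sqrt{1346766}}{15} \approx 77.367$)
$- \frac{15054}{19266} + \frac{10181}{P} = - \frac{15054}{19266} + \frac{10181}{\frac{1}{15} \sqrt{1346766}} = \left(-15054\right) \frac{1}{19266} + 10181 \frac{5 \sqrt{1346766}}{448922} = - \frac{193}{247} + \frac{50905 \sqrt{1346766}}{448922}$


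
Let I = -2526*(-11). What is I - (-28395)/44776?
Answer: 1244174331/44776 ≈ 27787.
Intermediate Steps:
I = 27786
I - (-28395)/44776 = 27786 - (-28395)/44776 = 27786 - 1*(-28395/44776) = 27786 + 28395/44776 = 1244174331/44776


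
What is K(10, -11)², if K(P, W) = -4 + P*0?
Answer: 16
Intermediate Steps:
K(P, W) = -4 (K(P, W) = -4 + 0 = -4)
K(10, -11)² = (-4)² = 16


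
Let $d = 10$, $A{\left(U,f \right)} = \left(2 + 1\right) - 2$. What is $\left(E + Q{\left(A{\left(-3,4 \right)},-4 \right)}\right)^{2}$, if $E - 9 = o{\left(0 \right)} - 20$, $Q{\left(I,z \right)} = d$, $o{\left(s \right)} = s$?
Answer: $1$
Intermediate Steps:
$A{\left(U,f \right)} = 1$ ($A{\left(U,f \right)} = 3 - 2 = 1$)
$Q{\left(I,z \right)} = 10$
$E = -11$ ($E = 9 + \left(0 - 20\right) = 9 - 20 = -11$)
$\left(E + Q{\left(A{\left(-3,4 \right)},-4 \right)}\right)^{2} = \left(-11 + 10\right)^{2} = \left(-1\right)^{2} = 1$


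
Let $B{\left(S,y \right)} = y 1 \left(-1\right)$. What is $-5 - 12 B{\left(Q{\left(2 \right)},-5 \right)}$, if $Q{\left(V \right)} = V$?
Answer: $-65$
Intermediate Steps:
$B{\left(S,y \right)} = - y$ ($B{\left(S,y \right)} = y \left(-1\right) = - y$)
$-5 - 12 B{\left(Q{\left(2 \right)},-5 \right)} = -5 - 12 \left(\left(-1\right) \left(-5\right)\right) = -5 - 60 = -65$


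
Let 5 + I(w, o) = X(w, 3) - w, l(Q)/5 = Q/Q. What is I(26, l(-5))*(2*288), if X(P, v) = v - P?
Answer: -31104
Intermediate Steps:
l(Q) = 5 (l(Q) = 5*(Q/Q) = 5*1 = 5)
I(w, o) = -2 - 2*w (I(w, o) = -5 + ((3 - w) - w) = -5 + (3 - 2*w) = -2 - 2*w)
I(26, l(-5))*(2*288) = (-2 - 2*26)*(2*288) = (-2 - 52)*576 = -54*576 = -31104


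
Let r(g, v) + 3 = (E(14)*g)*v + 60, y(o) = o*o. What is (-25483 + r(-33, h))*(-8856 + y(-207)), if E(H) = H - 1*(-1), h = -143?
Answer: 1541888487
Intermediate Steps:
E(H) = 1 + H (E(H) = H + 1 = 1 + H)
y(o) = o²
r(g, v) = 57 + 15*g*v (r(g, v) = -3 + (((1 + 14)*g)*v + 60) = -3 + ((15*g)*v + 60) = -3 + (15*g*v + 60) = -3 + (60 + 15*g*v) = 57 + 15*g*v)
(-25483 + r(-33, h))*(-8856 + y(-207)) = (-25483 + (57 + 15*(-33)*(-143)))*(-8856 + (-207)²) = (-25483 + (57 + 70785))*(-8856 + 42849) = (-25483 + 70842)*33993 = 45359*33993 = 1541888487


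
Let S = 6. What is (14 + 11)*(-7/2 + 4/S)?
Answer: -425/6 ≈ -70.833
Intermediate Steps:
(14 + 11)*(-7/2 + 4/S) = (14 + 11)*(-7/2 + 4/6) = 25*(-7*1/2 + 4*(1/6)) = 25*(-7/2 + 2/3) = 25*(-17/6) = -425/6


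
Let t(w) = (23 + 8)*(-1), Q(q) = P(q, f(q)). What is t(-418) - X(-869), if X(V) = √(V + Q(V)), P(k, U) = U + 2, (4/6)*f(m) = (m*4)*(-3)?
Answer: -31 - 5*√591 ≈ -152.55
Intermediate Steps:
f(m) = -18*m (f(m) = 3*((m*4)*(-3))/2 = 3*((4*m)*(-3))/2 = 3*(-12*m)/2 = -18*m)
P(k, U) = 2 + U
Q(q) = 2 - 18*q
X(V) = √(2 - 17*V) (X(V) = √(V + (2 - 18*V)) = √(2 - 17*V))
t(w) = -31 (t(w) = 31*(-1) = -31)
t(-418) - X(-869) = -31 - √(2 - 17*(-869)) = -31 - √(2 + 14773) = -31 - √14775 = -31 - 5*√591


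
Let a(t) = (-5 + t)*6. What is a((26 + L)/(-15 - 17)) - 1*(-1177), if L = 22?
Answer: 1138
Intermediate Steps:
a(t) = -30 + 6*t
a((26 + L)/(-15 - 17)) - 1*(-1177) = (-30 + 6*((26 + 22)/(-15 - 17))) - 1*(-1177) = (-30 + 6*(48/(-32))) + 1177 = (-30 + 6*(48*(-1/32))) + 1177 = (-30 + 6*(-3/2)) + 1177 = (-30 - 9) + 1177 = -39 + 1177 = 1138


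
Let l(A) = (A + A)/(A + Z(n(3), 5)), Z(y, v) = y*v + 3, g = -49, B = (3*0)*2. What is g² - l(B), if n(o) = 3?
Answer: 2401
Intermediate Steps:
B = 0 (B = 0*2 = 0)
Z(y, v) = 3 + v*y (Z(y, v) = v*y + 3 = 3 + v*y)
l(A) = 2*A/(18 + A) (l(A) = (A + A)/(A + (3 + 5*3)) = (2*A)/(A + (3 + 15)) = (2*A)/(A + 18) = (2*A)/(18 + A) = 2*A/(18 + A))
g² - l(B) = (-49)² - 2*0/(18 + 0) = 2401 - 2*0/18 = 2401 - 1*0 = 2401 + 0 = 2401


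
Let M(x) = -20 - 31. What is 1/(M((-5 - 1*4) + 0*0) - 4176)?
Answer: -1/4227 ≈ -0.00023657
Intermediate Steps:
M(x) = -51
1/(M((-5 - 1*4) + 0*0) - 4176) = 1/(-51 - 4176) = 1/(-4227) = -1/4227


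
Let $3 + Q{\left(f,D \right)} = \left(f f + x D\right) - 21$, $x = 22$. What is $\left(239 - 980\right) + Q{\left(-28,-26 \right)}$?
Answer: $-553$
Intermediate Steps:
$Q{\left(f,D \right)} = -24 + f^{2} + 22 D$ ($Q{\left(f,D \right)} = -3 - \left(21 - 22 D - f f\right) = -3 - \left(21 - f^{2} - 22 D\right) = -3 + \left(-21 + f^{2} + 22 D\right) = -24 + f^{2} + 22 D$)
$\left(239 - 980\right) + Q{\left(-28,-26 \right)} = \left(239 - 980\right) + \left(-24 + \left(-28\right)^{2} + 22 \left(-26\right)\right) = -741 - -188 = -741 + 188 = -553$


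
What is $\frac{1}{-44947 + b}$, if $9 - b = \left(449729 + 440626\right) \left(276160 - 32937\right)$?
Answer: $- \frac{1}{216554859103} \approx -4.6178 \cdot 10^{-12}$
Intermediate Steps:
$b = -216554814156$ ($b = 9 - \left(449729 + 440626\right) \left(276160 - 32937\right) = 9 - 890355 \cdot 243223 = 9 - 216554814165 = -216554814156$)
$\frac{1}{-44947 + b} = \frac{1}{-44947 - 216554814156} = \frac{1}{-216554859103} = - \frac{1}{216554859103}$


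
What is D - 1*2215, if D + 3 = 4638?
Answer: 2420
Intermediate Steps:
D = 4635 (D = -3 + 4638 = 4635)
D - 1*2215 = 4635 - 1*2215 = 4635 - 2215 = 2420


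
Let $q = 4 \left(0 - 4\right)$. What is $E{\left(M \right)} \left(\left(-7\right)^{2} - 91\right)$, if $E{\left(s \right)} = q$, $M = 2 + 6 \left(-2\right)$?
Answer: $672$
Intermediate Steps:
$M = -10$ ($M = 2 - 12 = -10$)
$q = -16$ ($q = 4 \left(-4\right) = -16$)
$E{\left(s \right)} = -16$
$E{\left(M \right)} \left(\left(-7\right)^{2} - 91\right) = - 16 \left(\left(-7\right)^{2} - 91\right) = - 16 \left(49 - 91\right) = \left(-16\right) \left(-42\right) = 672$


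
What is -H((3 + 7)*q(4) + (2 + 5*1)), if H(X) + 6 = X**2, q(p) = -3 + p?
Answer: -283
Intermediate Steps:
H(X) = -6 + X**2
-H((3 + 7)*q(4) + (2 + 5*1)) = -(-6 + ((3 + 7)*(-3 + 4) + (2 + 5*1))**2) = -(-6 + (10*1 + (2 + 5))**2) = -(-6 + (10 + 7)**2) = -(-6 + 17**2) = -(-6 + 289) = -1*283 = -283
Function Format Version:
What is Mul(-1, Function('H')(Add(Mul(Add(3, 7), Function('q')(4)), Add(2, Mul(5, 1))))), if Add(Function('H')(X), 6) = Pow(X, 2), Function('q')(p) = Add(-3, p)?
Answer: -283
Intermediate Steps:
Function('H')(X) = Add(-6, Pow(X, 2))
Mul(-1, Function('H')(Add(Mul(Add(3, 7), Function('q')(4)), Add(2, Mul(5, 1))))) = Mul(-1, Add(-6, Pow(Add(Mul(Add(3, 7), Add(-3, 4)), Add(2, Mul(5, 1))), 2))) = Mul(-1, Add(-6, Pow(Add(Mul(10, 1), Add(2, 5)), 2))) = Mul(-1, Add(-6, Pow(Add(10, 7), 2))) = Mul(-1, Add(-6, Pow(17, 2))) = Mul(-1, Add(-6, 289)) = Mul(-1, 283) = -283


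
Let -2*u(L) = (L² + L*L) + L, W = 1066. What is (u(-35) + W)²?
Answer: 80089/4 ≈ 20022.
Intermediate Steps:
u(L) = -L² - L/2 (u(L) = -((L² + L*L) + L)/2 = -((L² + L²) + L)/2 = -(2*L² + L)/2 = -(L + 2*L²)/2 = -L² - L/2)
(u(-35) + W)² = (-1*(-35)*(½ - 35) + 1066)² = (-1*(-35)*(-69/2) + 1066)² = (-2415/2 + 1066)² = (-283/2)² = 80089/4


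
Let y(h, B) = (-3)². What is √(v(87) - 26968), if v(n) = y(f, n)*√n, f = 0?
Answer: √(-26968 + 9*√87) ≈ 163.96*I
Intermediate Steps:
y(h, B) = 9
v(n) = 9*√n
√(v(87) - 26968) = √(9*√87 - 26968) = √(-26968 + 9*√87)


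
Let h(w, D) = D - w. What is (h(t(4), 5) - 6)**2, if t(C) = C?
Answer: 25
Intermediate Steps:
(h(t(4), 5) - 6)**2 = ((5 - 1*4) - 6)**2 = ((5 - 4) - 6)**2 = (1 - 6)**2 = (-5)**2 = 25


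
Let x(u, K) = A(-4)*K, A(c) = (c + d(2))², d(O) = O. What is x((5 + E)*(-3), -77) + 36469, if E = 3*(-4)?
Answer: 36161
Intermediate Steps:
E = -12
A(c) = (2 + c)² (A(c) = (c + 2)² = (2 + c)²)
x(u, K) = 4*K (x(u, K) = (2 - 4)²*K = (-2)²*K = 4*K)
x((5 + E)*(-3), -77) + 36469 = 4*(-77) + 36469 = -308 + 36469 = 36161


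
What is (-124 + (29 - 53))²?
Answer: 21904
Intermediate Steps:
(-124 + (29 - 53))² = (-124 - 24)² = (-148)² = 21904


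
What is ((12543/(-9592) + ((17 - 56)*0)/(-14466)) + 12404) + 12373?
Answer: 237648441/9592 ≈ 24776.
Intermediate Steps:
((12543/(-9592) + ((17 - 56)*0)/(-14466)) + 12404) + 12373 = ((12543*(-1/9592) - 39*0*(-1/14466)) + 12404) + 12373 = ((-12543/9592 + 0*(-1/14466)) + 12404) + 12373 = ((-12543/9592 + 0) + 12404) + 12373 = (-12543/9592 + 12404) + 12373 = 118966625/9592 + 12373 = 237648441/9592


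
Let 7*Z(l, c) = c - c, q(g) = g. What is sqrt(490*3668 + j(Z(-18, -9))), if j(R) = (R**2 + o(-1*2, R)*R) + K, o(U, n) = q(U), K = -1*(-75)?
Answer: sqrt(1797395) ≈ 1340.7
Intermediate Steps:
K = 75
o(U, n) = U
Z(l, c) = 0 (Z(l, c) = (c - c)/7 = (1/7)*0 = 0)
j(R) = 75 + R**2 - 2*R (j(R) = (R**2 + (-1*2)*R) + 75 = (R**2 - 2*R) + 75 = 75 + R**2 - 2*R)
sqrt(490*3668 + j(Z(-18, -9))) = sqrt(490*3668 + (75 + 0**2 - 2*0)) = sqrt(1797320 + (75 + 0 + 0)) = sqrt(1797320 + 75) = sqrt(1797395)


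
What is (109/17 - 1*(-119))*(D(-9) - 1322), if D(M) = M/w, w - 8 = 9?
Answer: -47933756/289 ≈ -1.6586e+5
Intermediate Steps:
w = 17 (w = 8 + 9 = 17)
D(M) = M/17
(109/17 - 1*(-119))*(D(-9) - 1322) = (109/17 - 1*(-119))*((1/17)*(-9) - 1322) = (109*(1/17) + 119)*(-9/17 - 1322) = (109/17 + 119)*(-22483/17) = (2132/17)*(-22483/17) = -47933756/289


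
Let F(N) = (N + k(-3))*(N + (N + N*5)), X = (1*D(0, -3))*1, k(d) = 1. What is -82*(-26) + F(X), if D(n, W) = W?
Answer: 2174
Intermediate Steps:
X = -3 (X = (1*(-3))*1 = -3*1 = -3)
F(N) = 7*N*(1 + N) (F(N) = (N + 1)*(N + (N + N*5)) = (1 + N)*(N + (N + 5*N)) = (1 + N)*(N + 6*N) = (1 + N)*(7*N) = 7*N*(1 + N))
-82*(-26) + F(X) = -82*(-26) + 7*(-3)*(1 - 3) = 2132 + 7*(-3)*(-2) = 2132 + 42 = 2174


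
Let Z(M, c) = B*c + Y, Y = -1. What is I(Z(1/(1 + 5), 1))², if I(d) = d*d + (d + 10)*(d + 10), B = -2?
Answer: 3364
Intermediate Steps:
Z(M, c) = -1 - 2*c (Z(M, c) = -2*c - 1 = -1 - 2*c)
I(d) = d² + (10 + d)² (I(d) = d² + (10 + d)*(10 + d) = d² + (10 + d)²)
I(Z(1/(1 + 5), 1))² = ((-1 - 2*1)² + (10 + (-1 - 2*1))²)² = ((-1 - 2)² + (10 + (-1 - 2))²)² = ((-3)² + (10 - 3)²)² = (9 + 7²)² = (9 + 49)² = 58² = 3364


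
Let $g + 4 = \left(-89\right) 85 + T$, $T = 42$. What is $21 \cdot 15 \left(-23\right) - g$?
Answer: $282$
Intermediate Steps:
$g = -7527$ ($g = -4 + \left(\left(-89\right) 85 + 42\right) = -4 + \left(-7565 + 42\right) = -4 - 7523 = -7527$)
$21 \cdot 15 \left(-23\right) - g = 21 \cdot 15 \left(-23\right) - -7527 = 315 \left(-23\right) + 7527 = -7245 + 7527 = 282$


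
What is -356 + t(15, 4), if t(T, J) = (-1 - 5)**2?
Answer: -320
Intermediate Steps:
t(T, J) = 36 (t(T, J) = (-6)**2 = 36)
-356 + t(15, 4) = -356 + 36 = -320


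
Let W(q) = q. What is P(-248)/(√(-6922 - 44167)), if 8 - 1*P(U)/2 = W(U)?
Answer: -512*I*√51089/51089 ≈ -2.2652*I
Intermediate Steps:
P(U) = 16 - 2*U
P(-248)/(√(-6922 - 44167)) = (16 - 2*(-248))/(√(-6922 - 44167)) = (16 + 496)/(√(-51089)) = 512/((I*√51089)) = 512*(-I*√51089/51089) = -512*I*√51089/51089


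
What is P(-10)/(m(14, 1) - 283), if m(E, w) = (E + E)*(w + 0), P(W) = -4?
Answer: 4/255 ≈ 0.015686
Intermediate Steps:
m(E, w) = 2*E*w (m(E, w) = (2*E)*w = 2*E*w)
P(-10)/(m(14, 1) - 283) = -4/(2*14*1 - 283) = -4/(28 - 283) = -4/(-255) = -4*(-1/255) = 4/255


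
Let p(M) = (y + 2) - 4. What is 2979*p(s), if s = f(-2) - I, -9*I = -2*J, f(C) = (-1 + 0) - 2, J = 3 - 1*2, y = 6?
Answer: 11916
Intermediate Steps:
J = 1 (J = 3 - 2 = 1)
f(C) = -3 (f(C) = -1 - 2 = -3)
I = 2/9 (I = -(-2)/9 = -⅑*(-2) = 2/9 ≈ 0.22222)
s = -29/9 (s = -3 - 1*2/9 = -3 - 2/9 = -29/9 ≈ -3.2222)
p(M) = 4 (p(M) = (6 + 2) - 4 = 8 - 4 = 4)
2979*p(s) = 2979*4 = 11916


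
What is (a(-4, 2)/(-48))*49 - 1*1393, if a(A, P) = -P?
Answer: -33383/24 ≈ -1391.0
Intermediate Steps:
(a(-4, 2)/(-48))*49 - 1*1393 = (-1*2/(-48))*49 - 1*1393 = -2*(-1/48)*49 - 1393 = (1/24)*49 - 1393 = 49/24 - 1393 = -33383/24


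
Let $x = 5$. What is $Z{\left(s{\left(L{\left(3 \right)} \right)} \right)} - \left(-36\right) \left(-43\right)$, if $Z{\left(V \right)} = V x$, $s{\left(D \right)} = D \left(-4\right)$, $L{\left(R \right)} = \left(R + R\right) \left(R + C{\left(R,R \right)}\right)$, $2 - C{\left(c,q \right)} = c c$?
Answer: $-1068$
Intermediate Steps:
$C{\left(c,q \right)} = 2 - c^{2}$ ($C{\left(c,q \right)} = 2 - c c = 2 - c^{2}$)
$L{\left(R \right)} = 2 R \left(2 + R - R^{2}\right)$ ($L{\left(R \right)} = \left(R + R\right) \left(R - \left(-2 + R^{2}\right)\right) = 2 R \left(2 + R - R^{2}\right)$)
$s{\left(D \right)} = - 4 D$
$Z{\left(V \right)} = 5 V$ ($Z{\left(V \right)} = V 5 = 5 V$)
$Z{\left(s{\left(L{\left(3 \right)} \right)} \right)} - \left(-36\right) \left(-43\right) = 5 \left(- 4 \cdot 2 \cdot 3 \left(2 + 3 - 3^{2}\right)\right) - \left(-36\right) \left(-43\right) = 5 \left(- 4 \cdot 2 \cdot 3 \left(2 + 3 - 9\right)\right) - 1548 = 5 \left(- 4 \cdot 2 \cdot 3 \left(-4\right)\right) - 1548 = 5 \left(\left(-4\right) \left(-24\right)\right) - 1548 = 5 \cdot 96 - 1548 = 480 - 1548 = -1068$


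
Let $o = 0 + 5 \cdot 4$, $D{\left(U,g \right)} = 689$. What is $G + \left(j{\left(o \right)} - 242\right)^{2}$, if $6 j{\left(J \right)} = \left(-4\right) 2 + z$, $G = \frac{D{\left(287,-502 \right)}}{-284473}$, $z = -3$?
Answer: $\frac{608877165733}{10241028} \approx 59455.0$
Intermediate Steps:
$o = 20$ ($o = 0 + 20 = 20$)
$G = - \frac{689}{284473}$ ($G = \frac{689}{-284473} = 689 \left(- \frac{1}{284473}\right) = - \frac{689}{284473} \approx -0.002422$)
$j{\left(J \right)} = - \frac{11}{6}$ ($j{\left(J \right)} = \frac{\left(-4\right) 2 - 3}{6} = \frac{-8 - 3}{6} = \frac{1}{6} \left(-11\right) = - \frac{11}{6}$)
$G + \left(j{\left(o \right)} - 242\right)^{2} = - \frac{689}{284473} + \left(- \frac{11}{6} - 242\right)^{2} = - \frac{689}{284473} + \left(- \frac{1463}{6}\right)^{2} = - \frac{689}{284473} + \frac{2140369}{36} = \frac{608877165733}{10241028}$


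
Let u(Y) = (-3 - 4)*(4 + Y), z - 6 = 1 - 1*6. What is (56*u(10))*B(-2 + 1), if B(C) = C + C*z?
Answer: 10976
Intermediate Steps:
z = 1 (z = 6 + (1 - 1*6) = 6 + (1 - 6) = 6 - 5 = 1)
B(C) = 2*C (B(C) = C + C*1 = C + C = 2*C)
u(Y) = -28 - 7*Y (u(Y) = -7*(4 + Y) = -28 - 7*Y)
(56*u(10))*B(-2 + 1) = (56*(-28 - 7*10))*(2*(-2 + 1)) = (56*(-28 - 70))*(2*(-1)) = (56*(-98))*(-2) = -5488*(-2) = 10976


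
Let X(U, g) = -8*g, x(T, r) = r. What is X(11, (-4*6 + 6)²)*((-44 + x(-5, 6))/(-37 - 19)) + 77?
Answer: -11773/7 ≈ -1681.9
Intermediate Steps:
X(11, (-4*6 + 6)²)*((-44 + x(-5, 6))/(-37 - 19)) + 77 = (-8*(-4*6 + 6)²)*((-44 + 6)/(-37 - 19)) + 77 = (-8*(-24 + 6)²)*(-38/(-56)) + 77 = (-8*(-18)²)*(-38*(-1/56)) + 77 = -8*324*(19/28) + 77 = -2592*19/28 + 77 = -12312/7 + 77 = -11773/7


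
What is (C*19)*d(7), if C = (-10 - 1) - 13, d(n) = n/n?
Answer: -456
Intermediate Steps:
d(n) = 1
C = -24 (C = -11 - 13 = -24)
(C*19)*d(7) = -24*19*1 = -456*1 = -456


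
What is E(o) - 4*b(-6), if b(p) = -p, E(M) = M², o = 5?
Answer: 1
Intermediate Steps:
E(o) - 4*b(-6) = 5² - (-4)*(-6) = 25 - 4*6 = 25 - 24 = 1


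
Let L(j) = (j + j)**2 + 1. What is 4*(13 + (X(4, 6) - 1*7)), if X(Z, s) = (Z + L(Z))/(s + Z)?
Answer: 258/5 ≈ 51.600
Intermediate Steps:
L(j) = 1 + 4*j**2 (L(j) = (2*j)**2 + 1 = 4*j**2 + 1 = 1 + 4*j**2)
X(Z, s) = (1 + Z + 4*Z**2)/(Z + s) (X(Z, s) = (Z + (1 + 4*Z**2))/(s + Z) = (1 + Z + 4*Z**2)/(Z + s))
4*(13 + (X(4, 6) - 1*7)) = 4*(13 + ((1 + 4 + 4*4**2)/(4 + 6) - 1*7)) = 4*(13 + ((1 + 4 + 4*16)/10 - 7)) = 4*(13 + ((1 + 4 + 64)/10 - 7)) = 4*(13 + ((1/10)*69 - 7)) = 4*(13 + (69/10 - 7)) = 4*(13 - 1/10) = 4*(129/10) = 258/5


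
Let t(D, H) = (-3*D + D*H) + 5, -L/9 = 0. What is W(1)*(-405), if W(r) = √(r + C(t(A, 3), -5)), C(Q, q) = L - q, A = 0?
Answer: -405*√6 ≈ -992.04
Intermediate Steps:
L = 0 (L = -9*0 = 0)
t(D, H) = 5 - 3*D + D*H
C(Q, q) = -q (C(Q, q) = 0 - q = -q)
W(r) = √(5 + r) (W(r) = √(r - 1*(-5)) = √(r + 5) = √(5 + r))
W(1)*(-405) = √(5 + 1)*(-405) = √6*(-405) = -405*√6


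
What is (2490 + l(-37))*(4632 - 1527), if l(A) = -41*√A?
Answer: 7731450 - 127305*I*√37 ≈ 7.7314e+6 - 7.7437e+5*I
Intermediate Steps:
(2490 + l(-37))*(4632 - 1527) = (2490 - 41*I*√37)*(4632 - 1527) = (2490 - 41*I*√37)*3105 = 7731450 - 127305*I*√37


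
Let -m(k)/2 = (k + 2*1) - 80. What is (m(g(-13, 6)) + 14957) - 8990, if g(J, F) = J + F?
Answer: 6137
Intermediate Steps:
g(J, F) = F + J
m(k) = 156 - 2*k (m(k) = -2*((k + 2*1) - 80) = -2*((k + 2) - 80) = -2*((2 + k) - 80) = -2*(-78 + k) = 156 - 2*k)
(m(g(-13, 6)) + 14957) - 8990 = ((156 - 2*(6 - 13)) + 14957) - 8990 = ((156 - 2*(-7)) + 14957) - 8990 = ((156 + 14) + 14957) - 8990 = (170 + 14957) - 8990 = 15127 - 8990 = 6137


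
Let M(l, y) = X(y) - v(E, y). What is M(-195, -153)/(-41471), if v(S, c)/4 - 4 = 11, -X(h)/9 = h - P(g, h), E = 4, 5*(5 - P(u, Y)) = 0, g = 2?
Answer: -1362/41471 ≈ -0.032842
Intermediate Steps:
P(u, Y) = 5 (P(u, Y) = 5 - ⅕*0 = 5 + 0 = 5)
X(h) = 45 - 9*h (X(h) = -9*(h - 1*5) = -9*(h - 5) = -9*(-5 + h) = 45 - 9*h)
v(S, c) = 60 (v(S, c) = 16 + 4*11 = 16 + 44 = 60)
M(l, y) = -15 - 9*y (M(l, y) = (45 - 9*y) - 1*60 = (45 - 9*y) - 60 = -15 - 9*y)
M(-195, -153)/(-41471) = (-15 - 9*(-153))/(-41471) = (-15 + 1377)*(-1/41471) = 1362*(-1/41471) = -1362/41471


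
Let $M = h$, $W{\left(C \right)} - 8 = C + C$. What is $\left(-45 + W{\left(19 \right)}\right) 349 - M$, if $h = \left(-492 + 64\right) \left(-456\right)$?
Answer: $-194819$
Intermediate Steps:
$W{\left(C \right)} = 8 + 2 C$ ($W{\left(C \right)} = 8 + \left(C + C\right) = 8 + 2 C$)
$h = 195168$ ($h = \left(-428\right) \left(-456\right) = 195168$)
$M = 195168$
$\left(-45 + W{\left(19 \right)}\right) 349 - M = \left(-45 + \left(8 + 2 \cdot 19\right)\right) 349 - 195168 = \left(-45 + \left(8 + 38\right)\right) 349 - 195168 = \left(-45 + 46\right) 349 - 195168 = 1 \cdot 349 - 195168 = 349 - 195168 = -194819$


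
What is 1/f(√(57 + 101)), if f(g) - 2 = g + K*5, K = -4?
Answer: -9/83 - √158/166 ≈ -0.18416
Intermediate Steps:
f(g) = -18 + g (f(g) = 2 + (g - 4*5) = 2 + (g - 20) = 2 + (-20 + g) = -18 + g)
1/f(√(57 + 101)) = 1/(-18 + √(57 + 101)) = 1/(-18 + √158)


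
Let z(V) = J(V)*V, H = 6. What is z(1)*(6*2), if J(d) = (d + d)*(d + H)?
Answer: 168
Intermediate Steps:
J(d) = 2*d*(6 + d) (J(d) = (d + d)*(d + 6) = (2*d)*(6 + d) = 2*d*(6 + d))
z(V) = 2*V²*(6 + V) (z(V) = (2*V*(6 + V))*V = 2*V²*(6 + V))
z(1)*(6*2) = (2*1²*(6 + 1))*(6*2) = (2*1*7)*12 = 14*12 = 168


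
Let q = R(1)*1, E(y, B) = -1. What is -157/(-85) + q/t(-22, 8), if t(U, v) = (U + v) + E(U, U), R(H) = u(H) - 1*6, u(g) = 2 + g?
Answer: 174/85 ≈ 2.0471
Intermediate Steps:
R(H) = -4 + H (R(H) = (2 + H) - 1*6 = (2 + H) - 6 = -4 + H)
t(U, v) = -1 + U + v (t(U, v) = (U + v) - 1 = -1 + U + v)
q = -3 (q = (-4 + 1)*1 = -3*1 = -3)
-157/(-85) + q/t(-22, 8) = -157/(-85) - 3/(-1 - 22 + 8) = -157*(-1/85) - 3/(-15) = 157/85 - 3*(-1/15) = 157/85 + 1/5 = 174/85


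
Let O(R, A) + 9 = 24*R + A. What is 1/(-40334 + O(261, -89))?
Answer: -1/34168 ≈ -2.9267e-5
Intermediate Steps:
O(R, A) = -9 + A + 24*R (O(R, A) = -9 + (24*R + A) = -9 + (A + 24*R) = -9 + A + 24*R)
1/(-40334 + O(261, -89)) = 1/(-40334 + (-9 - 89 + 24*261)) = 1/(-40334 + (-9 - 89 + 6264)) = 1/(-40334 + 6166) = 1/(-34168) = -1/34168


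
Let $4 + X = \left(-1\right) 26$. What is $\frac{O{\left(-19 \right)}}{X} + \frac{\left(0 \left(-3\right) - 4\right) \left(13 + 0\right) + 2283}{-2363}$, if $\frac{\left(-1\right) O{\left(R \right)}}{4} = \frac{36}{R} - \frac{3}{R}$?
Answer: $- \frac{263931}{224485} \approx -1.1757$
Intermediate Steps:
$O{\left(R \right)} = - \frac{132}{R}$ ($O{\left(R \right)} = - 4 \left(\frac{36}{R} - \frac{3}{R}\right) = - 4 \frac{33}{R} = - \frac{132}{R}$)
$X = -30$ ($X = -4 - 26 = -30$)
$\frac{O{\left(-19 \right)}}{X} + \frac{\left(0 \left(-3\right) - 4\right) \left(13 + 0\right) + 2283}{-2363} = \frac{\left(-132\right) \frac{1}{-19}}{-30} + \frac{\left(0 \left(-3\right) - 4\right) \left(13 + 0\right) + 2283}{-2363} = \left(-132\right) \left(- \frac{1}{19}\right) \left(- \frac{1}{30}\right) + \left(\left(0 - 4\right) 13 + 2283\right) \left(- \frac{1}{2363}\right) = \frac{132}{19} \left(- \frac{1}{30}\right) + \left(\left(-4\right) 13 + 2283\right) \left(- \frac{1}{2363}\right) = - \frac{22}{95} + \left(-52 + 2283\right) \left(- \frac{1}{2363}\right) = - \frac{22}{95} + 2231 \left(- \frac{1}{2363}\right) = - \frac{22}{95} - \frac{2231}{2363} = - \frac{263931}{224485}$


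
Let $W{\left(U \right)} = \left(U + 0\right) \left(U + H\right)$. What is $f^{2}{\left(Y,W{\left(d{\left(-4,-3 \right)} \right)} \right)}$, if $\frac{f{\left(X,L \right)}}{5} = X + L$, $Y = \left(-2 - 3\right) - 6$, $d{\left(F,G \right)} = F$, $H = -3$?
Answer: $7225$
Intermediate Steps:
$W{\left(U \right)} = U \left(-3 + U\right)$ ($W{\left(U \right)} = \left(U + 0\right) \left(U - 3\right) = U \left(-3 + U\right)$)
$Y = -11$ ($Y = -5 - 6 = -11$)
$f{\left(X,L \right)} = 5 L + 5 X$ ($f{\left(X,L \right)} = 5 \left(X + L\right) = 5 \left(L + X\right) = 5 L + 5 X$)
$f^{2}{\left(Y,W{\left(d{\left(-4,-3 \right)} \right)} \right)} = \left(5 \left(- 4 \left(-3 - 4\right)\right) + 5 \left(-11\right)\right)^{2} = \left(5 \left(\left(-4\right) \left(-7\right)\right) - 55\right)^{2} = \left(5 \cdot 28 - 55\right)^{2} = \left(140 - 55\right)^{2} = 85^{2} = 7225$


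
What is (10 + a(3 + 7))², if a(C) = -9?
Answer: 1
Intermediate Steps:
(10 + a(3 + 7))² = (10 - 9)² = 1² = 1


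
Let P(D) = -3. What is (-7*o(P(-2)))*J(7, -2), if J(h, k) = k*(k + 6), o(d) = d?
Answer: -168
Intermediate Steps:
J(h, k) = k*(6 + k)
(-7*o(P(-2)))*J(7, -2) = (-7*(-3))*(-2*(6 - 2)) = 21*(-2*4) = 21*(-8) = -168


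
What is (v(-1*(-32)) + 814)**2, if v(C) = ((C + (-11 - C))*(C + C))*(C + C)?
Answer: 1957354564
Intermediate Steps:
v(C) = -44*C**2 (v(C) = (-22*C)*(2*C) = -44*C**2)
(v(-1*(-32)) + 814)**2 = (-44*(-1*(-32))**2 + 814)**2 = (-44*32**2 + 814)**2 = (-44*1024 + 814)**2 = (-45056 + 814)**2 = (-44242)**2 = 1957354564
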